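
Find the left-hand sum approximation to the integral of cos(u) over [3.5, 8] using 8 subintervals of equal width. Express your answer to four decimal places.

1.0822

Δu = (8 − 3.5)/8 = 0.5625.
Left endpoints: 3.5, 4.0625, 4.625, 5.1875, 5.75, 6.3125, 6.875, 7.4375.
f(3.5) ≈ -0.9365, f(4.0625) ≈ -0.6051, f(4.625) ≈ -0.0873, f(5.1875) ≈ 0.4574, f(5.75) ≈ 0.8612, f(6.3125) ≈ 0.9996, f(6.875) ≈ 0.8299, f(7.4375) ≈ 0.4045.
Sum = Δu · [f(3.5) + f(4.0625) + f(4.625) + ...].
Sum ≈ 1.0822.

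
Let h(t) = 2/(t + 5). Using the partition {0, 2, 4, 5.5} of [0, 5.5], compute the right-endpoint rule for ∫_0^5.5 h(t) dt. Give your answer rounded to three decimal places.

Subinterval widths: 2, 2, 1.5.
Right endpoints: 2, 4, 5.5.
h(2) = 2/7, h(4) = 2/9, h(5.5) = 4/21.
Sum = Σ Δt_i · h(t_i).
Sum ≈ 1.302.

1.302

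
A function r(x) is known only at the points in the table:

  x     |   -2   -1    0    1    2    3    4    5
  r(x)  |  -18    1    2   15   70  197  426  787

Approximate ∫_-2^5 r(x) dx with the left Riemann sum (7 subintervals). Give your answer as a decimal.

Δx = 1.
Sum = 1·[(-18) + 1 + 2 + 15 + 70 + 197 + 426] = 693.

693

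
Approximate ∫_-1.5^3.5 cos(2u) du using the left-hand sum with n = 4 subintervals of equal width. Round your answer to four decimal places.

Δu = (3.5 − (-1.5))/4 = 1.25.
Left endpoints: -1.5, -0.25, 1, 2.25.
f(-1.5) ≈ -0.9900, f(-0.25) ≈ 0.8776, f(1) ≈ -0.4161, f(2.25) ≈ -0.2108.
Sum = Δu · [f(-1.5) + f(-0.25) + f(1) + f(2.25)].
Sum ≈ -0.9242.

-0.9242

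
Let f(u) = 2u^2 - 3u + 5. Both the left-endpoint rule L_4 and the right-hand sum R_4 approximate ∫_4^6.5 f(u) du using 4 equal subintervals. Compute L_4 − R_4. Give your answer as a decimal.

-28.125

L_4 = 99.8046875.
R_4 = 127.9296875.
L_4 − R_4 = -28.125.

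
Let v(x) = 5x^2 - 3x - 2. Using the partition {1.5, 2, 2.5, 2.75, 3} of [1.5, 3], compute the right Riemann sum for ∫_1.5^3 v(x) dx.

32.265625

Subinterval widths: 0.5, 0.5, 0.25, 0.25.
Right endpoints: 2, 2.5, 2.75, 3.
v(2) = 12, v(2.5) = 21.75, v(2.75) = 27.5625, v(3) = 34.
Sum = Σ Δx_i · v(x_i).
Sum = 32.265625.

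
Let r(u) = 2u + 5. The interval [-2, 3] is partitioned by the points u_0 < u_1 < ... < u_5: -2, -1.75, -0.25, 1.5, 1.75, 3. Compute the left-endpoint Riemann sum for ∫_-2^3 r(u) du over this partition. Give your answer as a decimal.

Subinterval widths: 0.25, 1.5, 1.75, 0.25, 1.25.
Left endpoints: -2, -1.75, -0.25, 1.5, 1.75.
r(-2) = 1, r(-1.75) = 1.5, r(-0.25) = 4.5, r(1.5) = 8, r(1.75) = 8.5.
Sum = Σ Δu_i · r(u_i).
Sum = 23.

23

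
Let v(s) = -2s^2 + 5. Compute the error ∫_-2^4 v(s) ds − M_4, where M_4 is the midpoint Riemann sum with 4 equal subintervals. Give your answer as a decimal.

-2.25

Exact integral: ∫_-2^4 v(s) ds = -18.
M_4 = -15.75.
Error = -18 − (-15.75) = -2.25.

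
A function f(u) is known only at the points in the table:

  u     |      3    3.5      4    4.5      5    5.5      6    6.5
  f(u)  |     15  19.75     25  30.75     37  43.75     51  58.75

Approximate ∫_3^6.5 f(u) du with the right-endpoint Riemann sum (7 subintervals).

133

Δu = 0.5.
Sum = 0.5·[19.75 + 25 + 30.75 + 37 + 43.75 + 51 + 58.75] = 133.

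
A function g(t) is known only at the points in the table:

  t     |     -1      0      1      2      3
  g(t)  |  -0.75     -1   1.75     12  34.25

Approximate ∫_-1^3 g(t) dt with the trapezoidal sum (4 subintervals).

29.5

Δt = 1.
T_4 = (1/2)·[(-0.75) + 2·(-1) + 2·1.75 + 2·12 + 34.25] = 29.5.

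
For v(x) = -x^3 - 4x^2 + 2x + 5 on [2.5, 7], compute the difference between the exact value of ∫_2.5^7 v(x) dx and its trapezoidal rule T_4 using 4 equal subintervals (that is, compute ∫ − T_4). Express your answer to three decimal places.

17.323

Exact integral: ∫_2.5^7 v(x) dx = -961.734375.
T_4 ≈ -979.05762.
Error ≈ -961.734375 − (-979.05762) ≈ 17.323.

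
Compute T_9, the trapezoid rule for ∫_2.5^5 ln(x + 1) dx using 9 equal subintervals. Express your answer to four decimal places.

3.8651

Δx = (5 − 2.5)/9 = 5/18.
f(2.5) ≈ 1.2528, f(25/9) ≈ 1.3291, f(55/18) ≈ 1.4001, f(10/3) ≈ 1.4663, f(65/18) ≈ 1.5285, f(35/9) ≈ 1.5870, f(25/6) ≈ 1.6422, f(40/9) ≈ 1.6946, f(85/18) ≈ 1.7444, f(5) ≈ 1.7918.
T_9 = (Δx/2)·[f(x_0) + 2f(x_1) + ... + 2f(x_{8}) + f(x_9)].
Sum ≈ 3.8651.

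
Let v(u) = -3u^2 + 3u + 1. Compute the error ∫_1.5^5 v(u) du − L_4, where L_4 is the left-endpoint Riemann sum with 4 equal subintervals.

-23.92578125

Exact integral: ∫_1.5^5 v(u) du = -84.
L_4 = -60.07421875.
Error = -84 − (-60.07421875) = -23.92578125.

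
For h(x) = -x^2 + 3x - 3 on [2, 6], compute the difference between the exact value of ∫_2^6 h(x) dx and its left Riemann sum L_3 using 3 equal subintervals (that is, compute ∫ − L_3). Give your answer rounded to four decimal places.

Exact integral: ∫_2^6 h(x) dx ≈ -33.333333.
L_3 ≈ -21.185185.
Error ≈ -33.333333 − (-21.185185) ≈ -12.1481.

-12.1481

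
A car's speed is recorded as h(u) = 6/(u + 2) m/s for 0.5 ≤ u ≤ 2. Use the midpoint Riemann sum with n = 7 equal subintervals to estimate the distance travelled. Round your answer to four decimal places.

Δu = (2 − 0.5)/7 = 3/14.
Midpoints: 17/28, 23/28, 29/28, 1.25, 41/28, 47/28, 53/28.
h(17/28) = 168/73, h(23/28) = 168/79, h(29/28) = 168/85, h(1.25) = 24/13, h(41/28) = 168/97, h(47/28) = 168/103, h(53/28) = 168/109.
Sum = Δu · [h(17/28) + h(23/28) + h(29/28) + ...].
Sum ≈ 2.8189.

2.8189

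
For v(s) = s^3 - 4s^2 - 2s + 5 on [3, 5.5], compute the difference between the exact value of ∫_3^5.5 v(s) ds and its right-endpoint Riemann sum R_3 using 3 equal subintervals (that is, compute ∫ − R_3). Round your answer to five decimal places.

Exact integral: ∫_3^5.5 v(s) ds ≈ 13.9322917.
R_3 ≈ 37.0370370.
Error ≈ 13.9322917 − 37.0370370 ≈ -23.10475.

-23.10475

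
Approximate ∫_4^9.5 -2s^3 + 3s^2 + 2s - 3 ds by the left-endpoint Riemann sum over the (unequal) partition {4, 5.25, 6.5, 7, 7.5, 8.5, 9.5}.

-2473.5234375

Subinterval widths: 1.25, 1.25, 0.5, 0.5, 1, 1.
Left endpoints: 4, 5.25, 6.5, 7, 7.5, 8.5.
f(4) = -75, f(5.25) = -199.21875, f(6.5) = -412.5, f(7) = -528, f(7.5) = -663, f(8.5) = -997.5.
Sum = Σ Δs_i · f(s_i).
Sum = -2473.5234375.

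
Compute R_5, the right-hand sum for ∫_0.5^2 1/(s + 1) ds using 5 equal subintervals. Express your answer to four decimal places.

0.6456

Δs = (2 − 0.5)/5 = 0.3.
Right endpoints: 0.8, 1.1, 1.4, 1.7, 2.
f(0.8) = 5/9, f(1.1) = 10/21, f(1.4) = 5/12, f(1.7) = 10/27, f(2) = 1/3.
Sum = Δs · [f(0.8) + f(1.1) + f(1.4) + f(1.7) + f(2)].
Sum ≈ 0.6456.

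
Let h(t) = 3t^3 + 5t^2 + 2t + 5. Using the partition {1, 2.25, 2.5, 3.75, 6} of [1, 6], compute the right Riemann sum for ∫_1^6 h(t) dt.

Subinterval widths: 1.25, 0.25, 1.25, 2.25.
Right endpoints: 2.25, 2.5, 3.75, 6.
h(2.25) = 68.984375, h(2.5) = 88.125, h(3.75) = 241.015625, h(6) = 845.
Sum = Σ Δt_i · h(t_i).
Sum = 2310.78125.

2310.78125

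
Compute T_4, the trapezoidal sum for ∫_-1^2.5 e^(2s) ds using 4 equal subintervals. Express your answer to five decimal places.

92.15944

Δs = (2.5 − (-1))/4 = 0.875.
f(-1) ≈ 0.13534, f(-0.125) ≈ 0.77880, f(0.75) ≈ 4.48169, f(1.625) ≈ 25.79034, f(2.5) ≈ 148.41316.
T_4 = (Δs/2)·[f(s_0) + 2f(s_1) + 2f(s_2) + 2f(s_3) + f(s_4)].
Sum ≈ 92.15944.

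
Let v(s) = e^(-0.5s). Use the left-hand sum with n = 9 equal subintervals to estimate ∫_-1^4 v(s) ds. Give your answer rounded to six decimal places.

3.466594

Δs = (4 − (-1))/9 = 5/9.
Left endpoints: -1, -4/9, 1/9, 2/3, 11/9, 16/9, 7/3, 26/9, 31/9.
v(-1) ≈ 1.648721, v(-4/9) ≈ 1.248849, v(1/9) ≈ 0.945959, v(2/3) ≈ 0.716531, v(11/9) ≈ 0.542747, v(16/9) ≈ 0.411112, v(7/3) ≈ 0.311403, v(26/9) ≈ 0.235877, v(31/9) ≈ 0.178669.
Sum = Δs · [v(-1) + v(-4/9) + v(1/9) + ...].
Sum ≈ 3.466594.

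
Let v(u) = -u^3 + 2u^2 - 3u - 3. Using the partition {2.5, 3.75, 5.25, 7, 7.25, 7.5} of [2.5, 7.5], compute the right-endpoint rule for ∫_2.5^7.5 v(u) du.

Subinterval widths: 1.25, 1.5, 1.75, 0.25, 0.25.
Right endpoints: 3.75, 5.25, 7, 7.25, 7.5.
v(3.75) = -38.859375, v(5.25) = -108.328125, v(7) = -269, v(7.25) = -300.703125, v(7.5) = -334.875.
Sum = Σ Δu_i · v(u_i).
Sum = -840.7109375.

-840.7109375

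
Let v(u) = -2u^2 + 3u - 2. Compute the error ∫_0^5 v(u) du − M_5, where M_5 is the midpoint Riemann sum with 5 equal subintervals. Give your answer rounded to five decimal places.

Exact integral: ∫_0^5 v(u) du ≈ -55.8333333.
M_5 = -55.
Error ≈ -55.8333333 − (-55) ≈ -0.83333.

-0.83333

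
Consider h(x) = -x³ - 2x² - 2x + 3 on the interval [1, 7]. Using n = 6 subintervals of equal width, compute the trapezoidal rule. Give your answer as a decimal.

-872

Δx = (7 − 1)/6 = 1.
h(1) = -2, h(2) = -17, h(3) = -48, h(4) = -101, h(5) = -182, h(6) = -297, h(7) = -452.
T_6 = (Δx/2)·[h(x_0) + 2h(x_1) + ... + 2h(x_{5}) + h(x_6)].
Sum = -872.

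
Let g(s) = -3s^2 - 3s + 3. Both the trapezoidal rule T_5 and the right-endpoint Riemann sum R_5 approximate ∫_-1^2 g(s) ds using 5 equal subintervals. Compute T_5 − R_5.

5.4

T_5 = -5.04.
R_5 = -10.44.
T_5 − R_5 = 5.4.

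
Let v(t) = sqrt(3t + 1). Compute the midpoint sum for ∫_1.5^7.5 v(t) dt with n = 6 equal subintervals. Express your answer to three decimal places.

22.463

Δt = (7.5 − 1.5)/6 = 1.
Midpoints: 2, 3, 4, 5, 6, 7.
v(2) ≈ 2.646, v(3) ≈ 3.162, v(4) ≈ 3.606, v(5) ≈ 4.000, v(6) ≈ 4.359, v(7) ≈ 4.690.
Sum = Δt · [v(2) + v(3) + v(4) + ...].
Sum ≈ 22.463.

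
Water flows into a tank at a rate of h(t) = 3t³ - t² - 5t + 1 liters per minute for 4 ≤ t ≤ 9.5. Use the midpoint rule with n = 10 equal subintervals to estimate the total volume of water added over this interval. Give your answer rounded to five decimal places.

5463.92945

Δt = (9.5 − 4)/10 = 0.55.
Midpoints: 4.275, 4.825, 5.375, 5.925, 6.475, 7.025, 7.575, 8.125, 8.675, 9.225.
h(4.275) = 12526993/64000, h(4.825) = 18597211/64000, h(5.375) = 210481/512, h(5.925) = 35857399/64000, h(6.475) = 47430697/64000, h(7.025) = 61221683/64000, h(7.575) = 77422021/64000, h(8.125) = 769787/512, h(8.675) = 117817409/64000, h(9.225) = 142395787/64000.
Sum = Δt · [h(4.275) + h(4.825) + h(5.375) + ...].
Sum ≈ 5463.92945.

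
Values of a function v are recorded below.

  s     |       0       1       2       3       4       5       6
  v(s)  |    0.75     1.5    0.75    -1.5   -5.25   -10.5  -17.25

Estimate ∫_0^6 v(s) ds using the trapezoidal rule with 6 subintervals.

Δs = 1.
T_6 = (1/2)·[0.75 + 2·1.5 + 2·0.75 + 2·(-1.5) + 2·(-5.25) + 2·(-10.5) + (-17.25)] = -23.25.

-23.25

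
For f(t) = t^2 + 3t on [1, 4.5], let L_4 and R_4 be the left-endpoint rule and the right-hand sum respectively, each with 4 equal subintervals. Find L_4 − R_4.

L_4 = 46.34765625.
R_4 = 72.37890625.
L_4 − R_4 = -26.03125.

-26.03125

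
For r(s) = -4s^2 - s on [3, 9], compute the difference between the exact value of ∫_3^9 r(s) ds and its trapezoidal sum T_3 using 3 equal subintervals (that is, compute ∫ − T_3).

16

Exact integral: ∫_3^9 r(s) ds = -972.
T_3 = -988.
Error = -972 − (-988) = 16.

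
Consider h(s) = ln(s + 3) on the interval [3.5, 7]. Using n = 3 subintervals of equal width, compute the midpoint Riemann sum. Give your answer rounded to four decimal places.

Δs = (7 − 3.5)/3 = 7/6.
Midpoints: 49/12, 5.25, 77/12.
h(49/12) ≈ 1.9577, h(5.25) ≈ 2.1102, h(77/12) ≈ 2.2425.
Sum = Δs · [h(49/12) + h(5.25) + h(77/12)].
Sum ≈ 7.3622.

7.3622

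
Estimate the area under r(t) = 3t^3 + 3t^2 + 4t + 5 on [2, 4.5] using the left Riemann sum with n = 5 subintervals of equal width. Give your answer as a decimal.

Δt = (4.5 − 2)/5 = 0.5.
Left endpoints: 2, 2.5, 3, 3.5, 4.
r(2) = 49, r(2.5) = 80.625, r(3) = 125, r(3.5) = 184.375, r(4) = 261.
Sum = Δt · [r(2) + r(2.5) + r(3) + r(3.5) + r(4)].
Sum = 350.

350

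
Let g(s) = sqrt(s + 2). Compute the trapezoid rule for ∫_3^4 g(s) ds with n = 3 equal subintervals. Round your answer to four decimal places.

2.3442

Δs = (4 − 3)/3 = 1/3.
g(3) ≈ 2.2361, g(10/3) ≈ 2.3094, g(11/3) ≈ 2.3805, g(4) ≈ 2.4495.
T_3 = (Δs/2)·[g(s_0) + 2g(s_1) + 2g(s_2) + g(s_3)].
Sum ≈ 2.3442.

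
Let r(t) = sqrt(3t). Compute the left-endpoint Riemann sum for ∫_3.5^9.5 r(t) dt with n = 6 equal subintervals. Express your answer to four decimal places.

25.1857

Δt = (9.5 − 3.5)/6 = 1.
Left endpoints: 3.5, 4.5, 5.5, 6.5, 7.5, 8.5.
r(3.5) ≈ 3.2404, r(4.5) ≈ 3.6742, r(5.5) ≈ 4.0620, r(6.5) ≈ 4.4159, r(7.5) ≈ 4.7434, r(8.5) ≈ 5.0498.
Sum = Δt · [r(3.5) + r(4.5) + r(5.5) + ...].
Sum ≈ 25.1857.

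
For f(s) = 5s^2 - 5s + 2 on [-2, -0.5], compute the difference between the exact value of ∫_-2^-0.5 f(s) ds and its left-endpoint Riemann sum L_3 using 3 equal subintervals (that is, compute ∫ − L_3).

-6.875

Exact integral: ∫_-2^-0.5 f(s) ds = 25.5.
L_3 = 32.375.
Error = 25.5 − 32.375 = -6.875.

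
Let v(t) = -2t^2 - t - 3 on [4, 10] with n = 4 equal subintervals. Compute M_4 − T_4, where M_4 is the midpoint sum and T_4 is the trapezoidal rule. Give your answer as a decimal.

M_4 = -681.75.
T_4 = -688.5.
M_4 − T_4 = 6.75.

6.75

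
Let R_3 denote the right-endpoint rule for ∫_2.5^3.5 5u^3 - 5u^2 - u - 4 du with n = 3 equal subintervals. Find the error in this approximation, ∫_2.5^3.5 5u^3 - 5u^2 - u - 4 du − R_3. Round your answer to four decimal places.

Exact integral: ∫_2.5^3.5 f(u) du ≈ 86.333333.
R_3 ≈ 104.615741.
Error ≈ 86.333333 − 104.615741 ≈ -18.2824.

-18.2824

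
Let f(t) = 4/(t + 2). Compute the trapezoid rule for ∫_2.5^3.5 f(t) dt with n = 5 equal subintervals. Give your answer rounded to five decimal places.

0.80290

Δt = (3.5 − 2.5)/5 = 0.2.
f(2.5) = 8/9, f(2.7) = 40/47, f(2.9) = 40/49, f(3.1) = 40/51, f(3.3) = 40/53, f(3.5) = 8/11.
T_5 = (Δt/2)·[f(t_0) + 2f(t_1) + ... + 2f(t_{4}) + f(t_5)].
Sum ≈ 0.80290.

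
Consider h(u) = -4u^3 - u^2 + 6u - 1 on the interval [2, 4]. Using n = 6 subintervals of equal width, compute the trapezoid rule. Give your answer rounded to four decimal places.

Δu = (4 − 2)/6 = 1/3.
h(2) = -25, h(7/3) = -1168/27, h(8/3) = -1835/27, h(3) = -100, h(10/3) = -3787/27, h(11/3) = -5120/27, h(4) = -249.
T_6 = (Δu/2)·[h(u_0) + 2h(u_1) + ... + 2h(u_{5}) + h(u_6)].
Sum ≈ -226.0370.

-226.0370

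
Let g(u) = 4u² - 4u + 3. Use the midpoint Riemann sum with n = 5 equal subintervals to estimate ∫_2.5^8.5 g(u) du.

681.12

Δu = (8.5 − 2.5)/5 = 1.2.
Midpoints: 3.1, 4.3, 5.5, 6.7, 7.9.
g(3.1) = 29.04, g(4.3) = 59.76, g(5.5) = 102, g(6.7) = 155.76, g(7.9) = 221.04.
Sum = Δu · [g(3.1) + g(4.3) + g(5.5) + g(6.7) + g(7.9)].
Sum = 681.12.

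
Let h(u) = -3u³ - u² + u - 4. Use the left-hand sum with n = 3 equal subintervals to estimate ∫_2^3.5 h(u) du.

Δu = (3.5 − 2)/3 = 0.5.
Left endpoints: 2, 2.5, 3.
h(2) = -30, h(2.5) = -54.625, h(3) = -91.
Sum = Δu · [h(2) + h(2.5) + h(3)].
Sum = -87.8125.

-87.8125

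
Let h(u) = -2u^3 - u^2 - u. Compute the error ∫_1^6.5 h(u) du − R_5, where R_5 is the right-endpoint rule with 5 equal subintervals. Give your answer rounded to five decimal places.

Exact integral: ∫_1^6.5 h(u) du ≈ -1003.8645833.
R_5 = -1356.63.
Error ≈ -1003.8645833 − (-1356.63) ≈ 352.76542.

352.76542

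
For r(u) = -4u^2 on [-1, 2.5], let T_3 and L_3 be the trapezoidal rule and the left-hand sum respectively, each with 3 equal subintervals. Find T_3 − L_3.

T_3 ≈ -25.342593.
L_3 ≈ -13.092593.
T_3 − L_3 = -12.25.

-12.25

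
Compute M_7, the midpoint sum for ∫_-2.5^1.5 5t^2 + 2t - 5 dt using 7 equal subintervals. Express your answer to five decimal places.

Δt = (1.5 − (-2.5))/7 = 4/7.
Midpoints: -31/14, -23/14, -15/14, -0.5, 1/14, 9/14, 17/14.
f(-31/14) = 2957/196, f(-23/14) = 1021/196, f(-15/14) = -275/196, f(-0.5) = -4.75, f(1/14) = -947/196, f(9/14) = -323/196, f(17/14) = 941/196.
Sum = Δt · [f(-31/14) + f(-23/14) + f(-15/14) + ...].
Sum ≈ 7.12245.

7.12245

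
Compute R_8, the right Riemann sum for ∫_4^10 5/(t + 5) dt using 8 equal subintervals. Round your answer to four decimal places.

Δt = (10 − 4)/8 = 0.75.
Right endpoints: 4.75, 5.5, 6.25, 7, 7.75, 8.5, 9.25, 10.
f(4.75) = 20/39, f(5.5) = 10/21, f(6.25) = 4/9, f(7) = 5/12, f(7.75) = 20/51, f(8.5) = 10/27, f(9.25) = 20/57, f(10) = 1/3.
Sum = Δt · [f(4.75) + f(5.5) + f(6.25) + ...].
Sum ≈ 2.4726.

2.4726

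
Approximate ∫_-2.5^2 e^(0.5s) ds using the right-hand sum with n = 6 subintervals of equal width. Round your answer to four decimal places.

Δs = (2 − (-2.5))/6 = 0.75.
Right endpoints: -1.75, -1, -0.25, 0.5, 1.25, 2.
f(-1.75) ≈ 0.4169, f(-1) ≈ 0.6065, f(-0.25) ≈ 0.8825, f(0.5) ≈ 1.2840, f(1.25) ≈ 1.8682, f(2) ≈ 2.7183.
Sum = Δs · [f(-1.75) + f(-1) + f(-0.25) + ...].
Sum ≈ 5.8323.

5.8323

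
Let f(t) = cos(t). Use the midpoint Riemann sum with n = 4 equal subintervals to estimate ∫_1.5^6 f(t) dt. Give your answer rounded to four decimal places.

Δt = (6 − 1.5)/4 = 1.125.
Midpoints: 2.0625, 3.1875, 4.3125, 5.4375.
f(2.0625) ≈ -0.4721, f(3.1875) ≈ -0.9989, f(4.3125) ≈ -0.3893, f(5.4375) ≈ 0.6632.
Sum = Δt · [f(2.0625) + f(3.1875) + f(4.3125) + f(5.4375)].
Sum ≈ -1.3468.

-1.3468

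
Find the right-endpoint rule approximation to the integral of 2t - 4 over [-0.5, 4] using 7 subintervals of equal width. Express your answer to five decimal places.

Δt = (4 − (-0.5))/7 = 9/14.
Right endpoints: 1/7, 11/14, 10/7, 29/14, 19/7, 47/14, 4.
f(1/7) = -26/7, f(11/14) = -17/7, f(10/7) = -8/7, f(29/14) = 1/7, f(19/7) = 10/7, f(47/14) = 19/7, f(4) = 4.
Sum = Δt · [f(1/7) + f(11/14) + f(10/7) + ...].
Sum ≈ 0.64286.

0.64286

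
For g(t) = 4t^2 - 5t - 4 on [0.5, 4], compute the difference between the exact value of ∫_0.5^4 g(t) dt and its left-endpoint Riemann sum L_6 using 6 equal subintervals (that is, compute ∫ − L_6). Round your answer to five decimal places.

Exact integral: ∫_0.5^4 g(t) dt ≈ 31.7916667.
L_6 ≈ 19.3148148.
Error ≈ 31.7916667 − 19.3148148 ≈ 12.47685.

12.47685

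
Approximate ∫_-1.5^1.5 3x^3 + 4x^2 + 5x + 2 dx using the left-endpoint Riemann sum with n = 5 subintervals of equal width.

5.145

Δx = (1.5 − (-1.5))/5 = 0.6.
Left endpoints: -1.5, -0.9, -0.3, 0.3, 0.9.
f(-1.5) = -6.625, f(-0.9) = -1.447, f(-0.3) = 0.779, f(0.3) = 3.941, f(0.9) = 11.927.
Sum = Δx · [f(-1.5) + f(-0.9) + f(-0.3) + f(0.3) + f(0.9)].
Sum = 5.145.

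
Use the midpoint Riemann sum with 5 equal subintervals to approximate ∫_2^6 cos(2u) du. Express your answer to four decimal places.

0.1228

Δu = (6 − 2)/5 = 0.8.
Midpoints: 2.4, 3.2, 4, 4.8, 5.6.
f(2.4) ≈ 0.0875, f(3.2) ≈ 0.9932, f(4) ≈ -0.1455, f(4.8) ≈ -0.9847, f(5.6) ≈ 0.2030.
Sum = Δu · [f(2.4) + f(3.2) + f(4) + f(4.8) + f(5.6)].
Sum ≈ 0.1228.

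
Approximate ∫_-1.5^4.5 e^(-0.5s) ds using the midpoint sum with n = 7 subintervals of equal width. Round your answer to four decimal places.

3.9926

Δs = (4.5 − (-1.5))/7 = 6/7.
Midpoints: -15/14, -3/14, 9/14, 1.5, 33/14, 45/14, 57/14.
f(-15/14) ≈ 1.7087, f(-3/14) ≈ 1.1131, f(9/14) ≈ 0.7251, f(1.5) ≈ 0.4724, f(33/14) ≈ 0.3077, f(45/14) ≈ 0.2005, f(57/14) ≈ 0.1306.
Sum = Δs · [f(-15/14) + f(-3/14) + f(9/14) + ...].
Sum ≈ 3.9926.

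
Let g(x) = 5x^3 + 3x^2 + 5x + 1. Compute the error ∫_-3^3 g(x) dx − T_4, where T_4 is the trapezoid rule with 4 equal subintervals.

-6.75

Exact integral: ∫_-3^3 g(x) dx = 60.
T_4 = 66.75.
Error = 60 − 66.75 = -6.75.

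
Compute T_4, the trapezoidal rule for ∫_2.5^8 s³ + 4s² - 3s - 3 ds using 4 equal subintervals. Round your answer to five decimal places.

1607.17090

Δs = (8 − 2.5)/4 = 1.375.
f(2.5) = 30.125, f(3.875) = 53055/512, f(5.25) = 236.203125, f(6.625) = 227053/512, f(8) = 741.
T_4 = (Δs/2)·[f(s_0) + 2f(s_1) + 2f(s_2) + 2f(s_3) + f(s_4)].
Sum ≈ 1607.17090.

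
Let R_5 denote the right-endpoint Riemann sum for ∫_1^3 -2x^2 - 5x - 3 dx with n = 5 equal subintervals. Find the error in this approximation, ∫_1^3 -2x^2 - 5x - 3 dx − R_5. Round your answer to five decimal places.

5.30667

Exact integral: ∫_1^3 f(x) dx ≈ -43.3333333.
R_5 = -48.64.
Error ≈ -43.3333333 − (-48.64) ≈ 5.30667.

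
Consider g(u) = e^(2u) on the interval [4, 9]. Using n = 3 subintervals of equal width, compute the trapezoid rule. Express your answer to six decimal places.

Δu = (9 − 4)/3 = 5/3.
g(4) ≈ 2980.957987, g(17/3) ≈ 83561.096119, g(22/3) ≈ 2342353.302186, g(9) ≈ 65659969.137331.
T_3 = (Δu/2)·[g(u_0) + 2g(u_1) + 2g(u_2) + g(u_3)].
Sum ≈ 58762315.743273.

58762315.743273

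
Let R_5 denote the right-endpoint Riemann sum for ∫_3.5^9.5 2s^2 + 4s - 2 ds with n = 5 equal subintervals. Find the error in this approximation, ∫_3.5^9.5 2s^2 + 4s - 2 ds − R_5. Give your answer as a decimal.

-110.88

Exact integral: ∫_3.5^9.5 f(s) ds = 687.
R_5 = 797.88.
Error = 687 − 797.88 = -110.88.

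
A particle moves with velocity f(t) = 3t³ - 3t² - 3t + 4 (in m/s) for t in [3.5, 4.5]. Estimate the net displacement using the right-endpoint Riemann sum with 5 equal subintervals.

150.745

Δt = (4.5 − 3.5)/5 = 0.2.
Right endpoints: 3.7, 3.9, 4.1, 4.3, 4.5.
f(3.7) = 103.789, f(3.9) = 124.627, f(4.1) = 148.033, f(4.3) = 174.151, f(4.5) = 203.125.
Sum = Δt · [f(3.7) + f(3.9) + f(4.1) + f(4.3) + f(4.5)].
Sum = 150.745.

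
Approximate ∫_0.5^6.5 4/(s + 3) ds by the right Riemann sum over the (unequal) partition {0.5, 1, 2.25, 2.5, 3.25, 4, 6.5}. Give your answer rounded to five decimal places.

Subinterval widths: 0.5, 1.25, 0.25, 0.75, 0.75, 2.5.
Right endpoints: 1, 2.25, 2.5, 3.25, 4, 6.5.
f(1) = 1, f(2.25) = 16/21, f(2.5) = 8/11, f(3.25) = 0.64, f(4) = 4/7, f(6.5) = 8/19.
Sum = Σ Δs_i · f(s_i).
Sum ≈ 3.59540.

3.59540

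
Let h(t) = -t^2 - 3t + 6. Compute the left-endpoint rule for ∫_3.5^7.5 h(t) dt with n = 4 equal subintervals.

Δt = (7.5 − 3.5)/4 = 1.
Left endpoints: 3.5, 4.5, 5.5, 6.5.
h(3.5) = -16.75, h(4.5) = -27.75, h(5.5) = -40.75, h(6.5) = -55.75.
Sum = Δt · [h(3.5) + h(4.5) + h(5.5) + h(6.5)].
Sum = -141.

-141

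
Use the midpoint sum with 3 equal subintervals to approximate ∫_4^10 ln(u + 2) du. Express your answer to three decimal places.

Δu = (10 − 4)/3 = 2.
Midpoints: 5, 7, 9.
f(5) ≈ 1.946, f(7) ≈ 2.197, f(9) ≈ 2.398.
Sum = Δu · [f(5) + f(7) + f(9)].
Sum ≈ 13.082.

13.082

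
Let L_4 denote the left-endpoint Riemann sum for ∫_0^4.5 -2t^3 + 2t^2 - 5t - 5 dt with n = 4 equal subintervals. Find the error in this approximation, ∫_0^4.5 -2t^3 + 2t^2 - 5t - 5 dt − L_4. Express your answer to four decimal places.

Exact integral: ∫_0^4.5 f(t) dt = -217.40625.
L_4 ≈ -135.931641.
Error ≈ -217.40625 − (-135.931641) ≈ -81.4746.

-81.4746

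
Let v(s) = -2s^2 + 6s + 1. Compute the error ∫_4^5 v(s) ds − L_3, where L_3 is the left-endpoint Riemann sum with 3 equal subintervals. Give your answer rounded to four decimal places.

Exact integral: ∫_4^5 v(s) ds ≈ -12.666667.
L_3 ≈ -10.703704.
Error ≈ -12.666667 − (-10.703704) ≈ -1.9630.

-1.9630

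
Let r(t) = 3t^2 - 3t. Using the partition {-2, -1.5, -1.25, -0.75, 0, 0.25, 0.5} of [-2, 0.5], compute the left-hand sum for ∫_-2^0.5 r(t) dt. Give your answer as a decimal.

Subinterval widths: 0.5, 0.25, 0.5, 0.75, 0.25, 0.25.
Left endpoints: -2, -1.5, -1.25, -0.75, 0, 0.25.
r(-2) = 18, r(-1.5) = 11.25, r(-1.25) = 8.4375, r(-0.75) = 3.9375, r(0) = 0, r(0.25) = -0.5625.
Sum = Σ Δt_i · r(t_i).
Sum = 18.84375.

18.84375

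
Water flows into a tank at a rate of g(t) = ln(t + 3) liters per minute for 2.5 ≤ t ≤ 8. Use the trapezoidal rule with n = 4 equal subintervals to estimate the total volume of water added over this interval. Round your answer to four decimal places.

11.4865

Δt = (8 − 2.5)/4 = 1.375.
g(2.5) ≈ 1.7047, g(3.875) ≈ 1.9279, g(5.25) ≈ 2.1102, g(6.625) ≈ 2.2644, g(8) ≈ 2.3979.
T_4 = (Δt/2)·[g(t_0) + 2g(t_1) + 2g(t_2) + 2g(t_3) + g(t_4)].
Sum ≈ 11.4865.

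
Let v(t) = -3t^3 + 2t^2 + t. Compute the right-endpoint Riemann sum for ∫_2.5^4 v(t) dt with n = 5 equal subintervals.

-144.81

Δt = (4 − 2.5)/5 = 0.3.
Right endpoints: 2.8, 3.1, 3.4, 3.7, 4.
v(2.8) = -47.376, v(3.1) = -67.053, v(3.4) = -91.392, v(3.7) = -120.879, v(4) = -156.
Sum = Δt · [v(2.8) + v(3.1) + v(3.4) + v(3.7) + v(4)].
Sum = -144.81.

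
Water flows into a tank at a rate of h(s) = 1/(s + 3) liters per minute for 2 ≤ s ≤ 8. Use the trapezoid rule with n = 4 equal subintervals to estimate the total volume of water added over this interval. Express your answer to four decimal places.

0.7943

Δs = (8 − 2)/4 = 1.5.
h(2) = 0.2, h(3.5) = 2/13, h(5) = 0.125, h(6.5) = 2/19, h(8) = 1/11.
T_4 = (Δs/2)·[h(s_0) + 2h(s_1) + 2h(s_2) + 2h(s_3) + h(s_4)].
Sum ≈ 0.7943.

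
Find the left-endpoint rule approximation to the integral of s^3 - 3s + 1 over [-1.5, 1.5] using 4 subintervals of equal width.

Δs = (1.5 − (-1.5))/4 = 0.75.
Left endpoints: -1.5, -0.75, 0, 0.75.
f(-1.5) = 2.125, f(-0.75) = 2.828125, f(0) = 1, f(0.75) = -0.828125.
Sum = Δs · [f(-1.5) + f(-0.75) + f(0) + f(0.75)].
Sum = 3.84375.

3.84375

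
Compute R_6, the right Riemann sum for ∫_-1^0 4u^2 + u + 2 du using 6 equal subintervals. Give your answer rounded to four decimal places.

2.6019

Δu = (0 − (-1))/6 = 1/6.
Right endpoints: -5/6, -2/3, -0.5, -1/3, -1/6, 0.
f(-5/6) = 71/18, f(-2/3) = 28/9, f(-0.5) = 2.5, f(-1/3) = 19/9, f(-1/6) = 35/18, f(0) = 2.
Sum = Δu · [f(-5/6) + f(-2/3) + f(-0.5) + ...].
Sum ≈ 2.6019.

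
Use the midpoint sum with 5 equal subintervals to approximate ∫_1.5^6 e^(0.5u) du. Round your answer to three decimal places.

35.636

Δu = (6 − 1.5)/5 = 0.9.
Midpoints: 1.95, 2.85, 3.75, 4.65, 5.55.
f(1.95) ≈ 2.651, f(2.85) ≈ 4.158, f(3.75) ≈ 6.521, f(4.65) ≈ 10.227, f(5.55) ≈ 16.039.
Sum = Δu · [f(1.95) + f(2.85) + f(3.75) + f(4.65) + f(5.55)].
Sum ≈ 35.636.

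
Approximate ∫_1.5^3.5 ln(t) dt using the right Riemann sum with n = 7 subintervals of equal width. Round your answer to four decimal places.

Δt = (3.5 − 1.5)/7 = 2/7.
Right endpoints: 25/14, 29/14, 33/14, 37/14, 41/14, 45/14, 3.5.
f(25/14) ≈ 0.5798, f(29/14) ≈ 0.7282, f(33/14) ≈ 0.8575, f(37/14) ≈ 0.9719, f(41/14) ≈ 1.0745, f(45/14) ≈ 1.1676, f(3.5) ≈ 1.2528.
Sum = Δt · [f(25/14) + f(29/14) + f(33/14) + ...].
Sum ≈ 1.8949.

1.8949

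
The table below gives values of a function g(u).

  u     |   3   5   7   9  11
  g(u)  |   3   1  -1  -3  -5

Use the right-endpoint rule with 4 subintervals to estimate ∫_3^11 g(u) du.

-16

Δu = 2.
Sum = 2·[1 + (-1) + (-3) + (-5)] = -16.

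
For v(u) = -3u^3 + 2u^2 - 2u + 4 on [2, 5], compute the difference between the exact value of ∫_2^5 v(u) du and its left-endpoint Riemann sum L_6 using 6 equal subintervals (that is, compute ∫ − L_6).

Exact integral: ∫_2^5 v(u) du = -387.75.
L_6 = -312.6875.
Error = -387.75 − (-312.6875) = -75.0625.

-75.0625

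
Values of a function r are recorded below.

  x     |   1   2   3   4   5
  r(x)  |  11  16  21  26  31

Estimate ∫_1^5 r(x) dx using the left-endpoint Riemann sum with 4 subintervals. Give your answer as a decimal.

74

Δx = 1.
Sum = 1·[11 + 16 + 21 + 26] = 74.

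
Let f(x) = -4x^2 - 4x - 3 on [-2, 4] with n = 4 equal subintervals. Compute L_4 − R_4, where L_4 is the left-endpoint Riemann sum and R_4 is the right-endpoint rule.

L_4 = -93.
R_4 = -201.
L_4 − R_4 = 108.

108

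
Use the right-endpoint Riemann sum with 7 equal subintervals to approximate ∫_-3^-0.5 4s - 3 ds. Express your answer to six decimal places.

-23.214286

Δs = (-0.5 − (-3))/7 = 5/14.
Right endpoints: -37/14, -16/7, -27/14, -11/7, -17/14, -6/7, -0.5.
f(-37/14) = -95/7, f(-16/7) = -85/7, f(-27/14) = -75/7, f(-11/7) = -65/7, f(-17/14) = -55/7, f(-6/7) = -45/7, f(-0.5) = -5.
Sum = Δs · [f(-37/14) + f(-16/7) + f(-27/14) + ...].
Sum ≈ -23.214286.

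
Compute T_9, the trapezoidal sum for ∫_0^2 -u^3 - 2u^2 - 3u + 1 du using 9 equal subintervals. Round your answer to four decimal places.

Δu = (2 − 0)/9 = 2/9.
f(0) = 1, f(2/9) = 163/729, f(4/9) = -595/729, f(2/3) = -59/27, f(8/9) = -2879/729, f(10/9) = -4501/729, f(4/3) = -241/27, f(14/9) = -8945/729, f(16/9) = -11863/729, f(2) = -21.
T_9 = (Δu/2)·[f(u_0) + 2f(u_1) + ... + 2f(u_{8}) + f(u_9)].
Sum ≈ -13.4156.

-13.4156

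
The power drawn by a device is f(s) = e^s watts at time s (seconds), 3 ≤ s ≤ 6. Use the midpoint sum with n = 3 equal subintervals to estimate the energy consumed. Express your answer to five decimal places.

367.82452

Δs = (6 − 3)/3 = 1.
Midpoints: 3.5, 4.5, 5.5.
f(3.5) ≈ 33.11545, f(4.5) ≈ 90.01713, f(5.5) ≈ 244.69193.
Sum = Δs · [f(3.5) + f(4.5) + f(5.5)].
Sum ≈ 367.82452.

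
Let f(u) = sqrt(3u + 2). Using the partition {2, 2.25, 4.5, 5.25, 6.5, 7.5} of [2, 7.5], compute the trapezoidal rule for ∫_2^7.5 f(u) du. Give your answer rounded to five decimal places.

21.86097

Subinterval widths: 0.25, 2.25, 0.75, 1.25, 1.
f(2) ≈ 2.82843, f(2.25) ≈ 2.95804, f(4.5) ≈ 3.93700, f(5.25) ≈ 4.21307, f(6.5) ≈ 4.63681, f(7.5) ≈ 4.94975.
On each subinterval the trapezoid contributes (Δu_i/2)·[f(u_{i-1}) + f(u_i)].
Sum ≈ 21.86097.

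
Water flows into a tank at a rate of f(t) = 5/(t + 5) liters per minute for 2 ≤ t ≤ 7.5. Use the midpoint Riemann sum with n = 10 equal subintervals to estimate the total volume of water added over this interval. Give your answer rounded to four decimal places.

2.8982

Δt = (7.5 − 2)/10 = 0.55.
Midpoints: 2.275, 2.825, 3.375, 3.925, 4.475, 5.025, 5.575, 6.125, 6.675, 7.225.
f(2.275) = 200/291, f(2.825) = 200/313, f(3.375) = 40/67, f(3.925) = 200/357, f(4.475) = 200/379, f(5.025) = 200/401, f(5.575) = 200/423, f(6.125) = 40/89, f(6.675) = 200/467, f(7.225) = 200/489.
Sum = Δt · [f(2.275) + f(2.825) + f(3.375) + ...].
Sum ≈ 2.8982.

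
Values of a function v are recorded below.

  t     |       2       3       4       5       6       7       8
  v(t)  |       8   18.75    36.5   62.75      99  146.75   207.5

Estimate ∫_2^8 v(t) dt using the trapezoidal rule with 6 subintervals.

471.5

Δt = 1.
T_6 = (1/2)·[8 + 2·18.75 + 2·36.5 + 2·62.75 + 2·99 + 2·146.75 + 207.5] = 471.5.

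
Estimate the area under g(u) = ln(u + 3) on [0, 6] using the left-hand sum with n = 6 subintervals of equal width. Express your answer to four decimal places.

Δu = (6 − 0)/6 = 1.
Left endpoints: 0, 1, 2, 3, 4, 5.
g(0) ≈ 1.0986, g(1) ≈ 1.3863, g(2) ≈ 1.6094, g(3) ≈ 1.7918, g(4) ≈ 1.9459, g(5) ≈ 2.0794.
Sum = Δu · [g(0) + g(1) + g(2) + ...].
Sum ≈ 9.9115.

9.9115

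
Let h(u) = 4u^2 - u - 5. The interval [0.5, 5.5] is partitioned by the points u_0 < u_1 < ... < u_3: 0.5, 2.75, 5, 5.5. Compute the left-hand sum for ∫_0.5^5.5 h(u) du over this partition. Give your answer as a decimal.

85.5

Subinterval widths: 2.25, 2.25, 0.5.
Left endpoints: 0.5, 2.75, 5.
h(0.5) = -4.5, h(2.75) = 22.5, h(5) = 90.
Sum = Σ Δu_i · h(u_i).
Sum = 85.5.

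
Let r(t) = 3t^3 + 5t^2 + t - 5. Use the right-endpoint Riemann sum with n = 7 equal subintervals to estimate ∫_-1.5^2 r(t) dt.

Δt = (2 − (-1.5))/7 = 0.5.
Right endpoints: -1, -0.5, 0, 0.5, 1, 1.5, 2.
r(-1) = -4, r(-0.5) = -4.625, r(0) = -5, r(0.5) = -2.875, r(1) = 4, r(1.5) = 17.875, r(2) = 41.
Sum = Δt · [r(-1) + r(-0.5) + r(0) + ...].
Sum = 23.1875.

23.1875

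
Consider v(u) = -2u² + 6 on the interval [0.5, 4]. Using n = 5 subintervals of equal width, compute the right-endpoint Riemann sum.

-33.18

Δu = (4 − 0.5)/5 = 0.7.
Right endpoints: 1.2, 1.9, 2.6, 3.3, 4.
v(1.2) = 3.12, v(1.9) = -1.22, v(2.6) = -7.52, v(3.3) = -15.78, v(4) = -26.
Sum = Δu · [v(1.2) + v(1.9) + v(2.6) + v(3.3) + v(4)].
Sum = -33.18.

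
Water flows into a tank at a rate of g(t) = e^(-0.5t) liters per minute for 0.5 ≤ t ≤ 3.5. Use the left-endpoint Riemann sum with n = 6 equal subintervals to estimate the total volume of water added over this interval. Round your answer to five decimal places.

Δt = (3.5 − 0.5)/6 = 0.5.
Left endpoints: 0.5, 1, 1.5, 2, 2.5, 3.
g(0.5) ≈ 0.77880, g(1) ≈ 0.60653, g(1.5) ≈ 0.47237, g(2) ≈ 0.36788, g(2.5) ≈ 0.28650, g(3) ≈ 0.22313.
Sum = Δt · [g(0.5) + g(1) + g(1.5) + ...].
Sum ≈ 1.36761.

1.36761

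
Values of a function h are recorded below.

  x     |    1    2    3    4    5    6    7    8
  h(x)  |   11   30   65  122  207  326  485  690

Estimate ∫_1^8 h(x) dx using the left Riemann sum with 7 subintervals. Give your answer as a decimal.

1246

Δx = 1.
Sum = 1·[11 + 30 + 65 + 122 + 207 + 326 + 485] = 1246.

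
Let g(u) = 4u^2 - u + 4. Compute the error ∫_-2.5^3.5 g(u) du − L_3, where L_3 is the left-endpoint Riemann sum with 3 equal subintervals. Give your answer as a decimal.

Exact integral: ∫_-2.5^3.5 g(u) du = 99.
L_3 = 97.
Error = 99 − 97 = 2.

2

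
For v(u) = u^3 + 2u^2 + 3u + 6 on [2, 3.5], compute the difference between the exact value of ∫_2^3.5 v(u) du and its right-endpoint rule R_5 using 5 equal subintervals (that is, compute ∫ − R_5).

-8.611875

Exact integral: ∫_2^3.5 v(u) du = 78.140625.
R_5 = 86.7525.
Error = 78.140625 − 86.7525 = -8.611875.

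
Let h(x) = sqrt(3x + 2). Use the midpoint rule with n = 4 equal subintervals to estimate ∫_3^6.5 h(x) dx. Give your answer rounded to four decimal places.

Δx = (6.5 − 3)/4 = 0.875.
Midpoints: 3.4375, 4.3125, 5.1875, 6.0625.
h(3.4375) ≈ 3.5089, h(4.3125) ≈ 3.8649, h(5.1875) ≈ 4.1908, h(6.0625) ≈ 4.4931.
Sum = Δx · [h(3.4375) + h(4.3125) + h(5.1875) + h(6.0625)].
Sum ≈ 14.0504.

14.0504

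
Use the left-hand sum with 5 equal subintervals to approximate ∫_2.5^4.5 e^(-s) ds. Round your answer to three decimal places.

0.086

Δs = (4.5 − 2.5)/5 = 0.4.
Left endpoints: 2.5, 2.9, 3.3, 3.7, 4.1.
f(2.5) ≈ 0.082, f(2.9) ≈ 0.055, f(3.3) ≈ 0.037, f(3.7) ≈ 0.025, f(4.1) ≈ 0.017.
Sum = Δs · [f(2.5) + f(2.9) + f(3.3) + f(3.7) + f(4.1)].
Sum ≈ 0.086.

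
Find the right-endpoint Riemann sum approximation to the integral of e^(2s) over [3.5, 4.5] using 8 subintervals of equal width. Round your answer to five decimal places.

3959.35555

Δs = (4.5 − 3.5)/8 = 0.125.
Right endpoints: 3.625, 3.75, 3.875, 4, 4.125, 4.25, 4.375, 4.5.
f(3.625) ≈ 1408.10485, f(3.75) ≈ 1808.04241, f(3.875) ≈ 2321.57241, f(4) ≈ 2980.95799, f(4.125) ≈ 3827.62582, f(4.25) ≈ 4914.76884, f(4.375) ≈ 6310.68811, f(4.5) ≈ 8103.08393.
Sum = Δs · [f(3.625) + f(3.75) + f(3.875) + ...].
Sum ≈ 3959.35555.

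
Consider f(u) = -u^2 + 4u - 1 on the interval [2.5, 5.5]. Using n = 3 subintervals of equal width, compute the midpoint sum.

-5

Δu = (5.5 − 2.5)/3 = 1.
Midpoints: 3, 4, 5.
f(3) = 2, f(4) = -1, f(5) = -6.
Sum = Δu · [f(3) + f(4) + f(5)].
Sum = -5.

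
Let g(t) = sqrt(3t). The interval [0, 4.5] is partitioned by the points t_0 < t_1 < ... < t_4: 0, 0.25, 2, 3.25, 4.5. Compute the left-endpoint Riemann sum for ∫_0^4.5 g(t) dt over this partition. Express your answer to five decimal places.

8.48053

Subinterval widths: 0.25, 1.75, 1.25, 1.25.
Left endpoints: 0, 0.25, 2, 3.25.
g(0) ≈ 0.00000, g(0.25) ≈ 0.86603, g(2) ≈ 2.44949, g(3.25) ≈ 3.12250.
Sum = Σ Δt_i · g(t_i).
Sum ≈ 8.48053.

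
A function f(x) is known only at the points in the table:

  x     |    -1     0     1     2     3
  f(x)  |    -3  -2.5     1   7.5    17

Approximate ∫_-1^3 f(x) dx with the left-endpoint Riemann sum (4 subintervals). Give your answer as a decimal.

3

Δx = 1.
Sum = 1·[(-3) + (-2.5) + 1 + 7.5] = 3.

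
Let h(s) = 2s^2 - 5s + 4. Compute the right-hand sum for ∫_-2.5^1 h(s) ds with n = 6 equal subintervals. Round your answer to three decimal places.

Δs = (1 − (-2.5))/6 = 7/12.
Right endpoints: -23/12, -4/3, -0.75, -1/6, 5/12, 1.
h(-23/12) = 1507/72, h(-4/3) = 128/9, h(-0.75) = 8.875, h(-1/6) = 44/9, h(5/12) = 163/72, h(1) = 1.
Sum = Δs · [h(-23/12) + h(-4/3) + h(-0.75) + ...].
Sum ≈ 30.439.

30.439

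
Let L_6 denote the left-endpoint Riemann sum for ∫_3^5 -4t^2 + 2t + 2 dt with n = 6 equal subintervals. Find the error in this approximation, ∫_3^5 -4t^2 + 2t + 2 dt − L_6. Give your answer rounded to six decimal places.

-9.851852

Exact integral: ∫_3^5 f(t) dt ≈ -110.66666667.
L_6 ≈ -100.81481481.
Error ≈ -110.66666667 − (-100.81481481) ≈ -9.851852.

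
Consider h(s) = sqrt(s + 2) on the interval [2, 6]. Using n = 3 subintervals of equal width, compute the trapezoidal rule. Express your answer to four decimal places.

9.7408

Δs = (6 − 2)/3 = 4/3.
h(2) ≈ 2.0000, h(10/3) ≈ 2.3094, h(14/3) ≈ 2.5820, h(6) ≈ 2.8284.
T_3 = (Δs/2)·[h(s_0) + 2h(s_1) + 2h(s_2) + h(s_3)].
Sum ≈ 9.7408.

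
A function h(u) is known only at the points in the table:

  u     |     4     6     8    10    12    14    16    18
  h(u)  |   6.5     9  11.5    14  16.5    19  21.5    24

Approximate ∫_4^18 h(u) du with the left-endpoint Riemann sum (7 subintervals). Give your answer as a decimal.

Δu = 2.
Sum = 2·[6.5 + 9 + 11.5 + 14 + 16.5 + 19 + 21.5] = 196.

196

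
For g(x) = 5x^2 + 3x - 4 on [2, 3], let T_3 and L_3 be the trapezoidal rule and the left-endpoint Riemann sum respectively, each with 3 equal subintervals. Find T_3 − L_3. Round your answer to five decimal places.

T_3 ≈ 35.2592593.
L_3 ≈ 30.5925926.
T_3 − L_3 ≈ 4.66667.

4.66667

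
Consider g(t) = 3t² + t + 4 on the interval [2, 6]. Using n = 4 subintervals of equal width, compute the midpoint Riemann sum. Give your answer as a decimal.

239

Δt = (6 − 2)/4 = 1.
Midpoints: 2.5, 3.5, 4.5, 5.5.
g(2.5) = 25.25, g(3.5) = 44.25, g(4.5) = 69.25, g(5.5) = 100.25.
Sum = Δt · [g(2.5) + g(3.5) + g(4.5) + g(5.5)].
Sum = 239.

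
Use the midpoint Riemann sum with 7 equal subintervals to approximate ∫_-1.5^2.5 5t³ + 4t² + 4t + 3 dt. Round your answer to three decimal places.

Δt = (2.5 − (-1.5))/7 = 4/7.
Midpoints: -17/14, -9/14, -1/14, 0.5, 15/14, 23/14, 31/14.
f(-17/14) = -13477/2744, f(-9/14) = 2067/2744, f(-1/14) = 7499/2744, f(0.5) = 6.625, f(15/14) = 49467/2744, f(23/14) = 116723/2744, f(31/14) = 235307/2744.
Sum = Δt · [f(-17/14) + f(-9/14) + f(-1/14) + ...].
Sum ≈ 86.582.

86.582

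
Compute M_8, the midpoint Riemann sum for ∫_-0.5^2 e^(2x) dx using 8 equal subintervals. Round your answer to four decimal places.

Δx = (2 − (-0.5))/8 = 0.3125.
Midpoints: -0.34375, -0.03125, 0.28125, 0.59375, 0.90625, 1.21875, 1.53125, 1.84375.
f(-0.34375) ≈ 0.5028, f(-0.03125) ≈ 0.9394, f(0.28125) ≈ 1.7551, f(0.59375) ≈ 3.2789, f(0.90625) ≈ 6.1257, f(1.21875) ≈ 11.4444, f(1.53125) ≈ 21.3809, f(1.84375) ≈ 39.9449.
Sum = Δx · [f(-0.34375) + f(-0.03125) + f(0.28125) + ...].
Sum ≈ 26.6788.

26.6788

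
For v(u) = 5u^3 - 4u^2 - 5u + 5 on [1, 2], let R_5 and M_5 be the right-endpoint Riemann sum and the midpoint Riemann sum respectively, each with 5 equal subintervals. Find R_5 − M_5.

1.985

R_5 = 8.84.
M_5 = 6.855.
R_5 − M_5 = 1.985.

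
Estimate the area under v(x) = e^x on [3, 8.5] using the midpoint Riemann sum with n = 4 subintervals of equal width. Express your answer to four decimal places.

Δx = (8.5 − 3)/4 = 1.375.
Midpoints: 3.6875, 5.0625, 6.4375, 7.8125.
v(3.6875) ≈ 39.9449, v(5.0625) ≈ 157.9850, v(6.4375) ≈ 624.8427, v(7.8125) ≈ 2471.3010.
Sum = Δx · [v(3.6875) + v(5.0625) + v(6.4375) + v(7.8125)].
Sum ≈ 4529.3511.

4529.3511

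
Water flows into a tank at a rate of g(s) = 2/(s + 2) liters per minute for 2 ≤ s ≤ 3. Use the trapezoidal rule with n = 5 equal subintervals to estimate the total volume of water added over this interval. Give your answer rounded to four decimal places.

0.4464

Δs = (3 − 2)/5 = 0.2.
g(2) = 0.5, g(2.2) = 10/21, g(2.4) = 5/11, g(2.6) = 10/23, g(2.8) = 5/12, g(3) = 0.4.
T_5 = (Δs/2)·[g(s_0) + 2g(s_1) + ... + 2g(s_{4}) + g(s_5)].
Sum ≈ 0.4464.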